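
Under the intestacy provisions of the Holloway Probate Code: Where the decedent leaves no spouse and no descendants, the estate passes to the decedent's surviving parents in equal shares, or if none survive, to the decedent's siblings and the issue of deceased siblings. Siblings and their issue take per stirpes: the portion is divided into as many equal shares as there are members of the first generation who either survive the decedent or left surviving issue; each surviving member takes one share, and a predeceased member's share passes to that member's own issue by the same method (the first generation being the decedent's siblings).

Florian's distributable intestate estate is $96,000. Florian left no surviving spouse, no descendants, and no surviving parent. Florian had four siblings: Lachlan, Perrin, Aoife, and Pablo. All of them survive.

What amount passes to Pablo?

Pablo receives $24,000.

The entire $96,000 passes to the siblings and their issue.
That amount ($96,000) is divided into 4 shares of $24,000: Lachlan, Perrin, Aoife, and Pablo each take $24,000.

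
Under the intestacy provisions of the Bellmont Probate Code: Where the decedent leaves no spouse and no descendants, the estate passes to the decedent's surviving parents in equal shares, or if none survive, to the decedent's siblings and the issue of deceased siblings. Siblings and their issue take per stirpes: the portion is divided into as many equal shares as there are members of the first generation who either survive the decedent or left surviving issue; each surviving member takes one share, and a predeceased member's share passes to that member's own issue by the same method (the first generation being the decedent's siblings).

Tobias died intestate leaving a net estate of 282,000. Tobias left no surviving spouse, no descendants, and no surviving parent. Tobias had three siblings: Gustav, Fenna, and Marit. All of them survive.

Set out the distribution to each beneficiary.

The entire 282,000 passes to the siblings and their issue.
That amount (282,000) is divided into 3 shares of 94,000: Gustav, Fenna, and Marit each take 94,000.

Gustav: 94,000; Fenna: 94,000; Marit: 94,000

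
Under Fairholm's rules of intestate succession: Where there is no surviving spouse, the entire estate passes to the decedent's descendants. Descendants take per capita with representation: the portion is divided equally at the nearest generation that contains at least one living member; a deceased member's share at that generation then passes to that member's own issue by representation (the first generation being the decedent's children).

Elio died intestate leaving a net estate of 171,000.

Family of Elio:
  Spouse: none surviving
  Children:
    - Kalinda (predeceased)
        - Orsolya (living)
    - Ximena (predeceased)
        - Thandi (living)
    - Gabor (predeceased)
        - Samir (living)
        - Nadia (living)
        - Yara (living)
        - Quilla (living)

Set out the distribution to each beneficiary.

The entire 171,000 passes to the descendants.
No child survives, so the initial division is made at the grandchildren's generation.
That amount (171,000) is divided into 6 shares of 28,500: Orsolya, Thandi, Samir, Nadia, Yara, and Quilla each take 28,500.

Orsolya: 28,500; Thandi: 28,500; Samir: 28,500; Nadia: 28,500; Yara: 28,500; Quilla: 28,500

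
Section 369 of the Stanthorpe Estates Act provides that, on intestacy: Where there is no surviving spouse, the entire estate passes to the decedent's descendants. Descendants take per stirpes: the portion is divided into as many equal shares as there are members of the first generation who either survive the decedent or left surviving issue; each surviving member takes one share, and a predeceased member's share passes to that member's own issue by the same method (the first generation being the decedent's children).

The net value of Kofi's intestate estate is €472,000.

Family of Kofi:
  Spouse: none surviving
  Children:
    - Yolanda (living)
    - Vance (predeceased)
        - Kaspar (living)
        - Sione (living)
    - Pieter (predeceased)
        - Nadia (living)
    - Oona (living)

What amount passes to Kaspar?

The entire €472,000 passes to the descendants.
That amount (€472,000) is divided into 4 shares of €118,000: Yolanda and Oona each take €118,000; Vance's €118,000 share passes to Vance's issue; Pieter's €118,000 share passes to Pieter's issue.
Vance's share (€118,000) is divided into 2 shares of €59,000: Kaspar and Sione each take €59,000.
Pieter's share (€118,000) passes entirely to Nadia.

Kaspar receives €59,000.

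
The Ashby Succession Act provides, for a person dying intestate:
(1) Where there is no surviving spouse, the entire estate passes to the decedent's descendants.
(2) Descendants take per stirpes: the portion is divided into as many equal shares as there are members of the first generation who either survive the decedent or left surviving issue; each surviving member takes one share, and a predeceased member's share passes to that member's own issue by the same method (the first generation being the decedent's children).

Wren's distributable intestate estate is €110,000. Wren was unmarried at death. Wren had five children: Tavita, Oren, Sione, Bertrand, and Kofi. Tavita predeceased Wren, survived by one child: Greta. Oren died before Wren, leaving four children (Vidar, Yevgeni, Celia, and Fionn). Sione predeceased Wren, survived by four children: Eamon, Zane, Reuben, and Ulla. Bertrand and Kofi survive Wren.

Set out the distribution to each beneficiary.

Greta: €22,000; Vidar: €5,500; Yevgeni: €5,500; Celia: €5,500; Fionn: €5,500; Eamon: €5,500; Zane: €5,500; Reuben: €5,500; Ulla: €5,500; Bertrand: €22,000; Kofi: €22,000

The entire €110,000 passes to the descendants.
That amount (€110,000) is divided into 5 shares of €22,000: Bertrand and Kofi each take €22,000; Tavita's €22,000 share passes to Tavita's issue; Oren's €22,000 share passes to Oren's issue; Sione's €22,000 share passes to Sione's issue.
Tavita's share (€22,000) passes entirely to Greta.
Oren's share (€22,000) is divided into 4 shares of €5,500: Vidar, Yevgeni, Celia, and Fionn each take €5,500.
Sione's share (€22,000) is divided into 4 shares of €5,500: Eamon, Zane, Reuben, and Ulla each take €5,500.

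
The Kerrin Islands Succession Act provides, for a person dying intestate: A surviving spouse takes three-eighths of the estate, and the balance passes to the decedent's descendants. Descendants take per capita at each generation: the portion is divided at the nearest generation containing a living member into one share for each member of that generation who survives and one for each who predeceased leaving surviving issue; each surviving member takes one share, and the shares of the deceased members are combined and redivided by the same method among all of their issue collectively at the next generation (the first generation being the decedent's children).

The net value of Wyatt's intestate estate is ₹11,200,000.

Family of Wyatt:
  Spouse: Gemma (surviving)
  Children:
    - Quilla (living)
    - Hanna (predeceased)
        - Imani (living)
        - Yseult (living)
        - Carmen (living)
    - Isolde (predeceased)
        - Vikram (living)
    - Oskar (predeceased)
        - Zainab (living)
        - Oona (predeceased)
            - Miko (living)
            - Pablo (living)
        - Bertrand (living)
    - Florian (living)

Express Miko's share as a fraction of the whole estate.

Miko receives 3/112 of the estate.

Gemma takes three-eighths of ₹11,200,000 = ₹4,200,000. The remaining ₹7,000,000 passes to the descendants.
The descendants' portion (₹7,000,000) is divided at the children's generation into 5 shares of ₹1,400,000. Quilla and Florian each take ₹1,400,000. The 3 shares of the deceased (Hanna, Isolde, and Oskar) are combined into a pool of ₹4,200,000.
That pool (₹4,200,000) is divided at the grandchildren's generation into 7 shares of ₹600,000. Imani, Yseult, Carmen, Vikram, Zainab, and Bertrand each take ₹600,000. The remaining share for the deceased Oona (₹600,000) is carried to the next generation.
That pool (₹600,000) is divided at the great-grandchildren's generation equally among Miko and Pablo: ₹300,000 each.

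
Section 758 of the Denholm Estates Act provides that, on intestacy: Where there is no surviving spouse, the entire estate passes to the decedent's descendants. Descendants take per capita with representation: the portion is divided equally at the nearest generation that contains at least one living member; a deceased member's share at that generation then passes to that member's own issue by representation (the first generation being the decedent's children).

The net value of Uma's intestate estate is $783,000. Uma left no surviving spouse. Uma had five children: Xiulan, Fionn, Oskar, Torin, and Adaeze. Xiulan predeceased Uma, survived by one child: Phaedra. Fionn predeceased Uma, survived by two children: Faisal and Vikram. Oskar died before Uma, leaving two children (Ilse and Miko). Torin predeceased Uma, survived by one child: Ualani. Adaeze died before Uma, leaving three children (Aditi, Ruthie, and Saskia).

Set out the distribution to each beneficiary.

The entire $783,000 passes to the descendants.
No child survives, so the initial division is made at the grandchildren's generation.
That amount ($783,000) is divided into 9 shares of $87,000: Phaedra, Faisal, Vikram, Ilse, Miko, Ualani, Aditi, Ruthie, and Saskia each take $87,000.

Phaedra: $87,000; Faisal: $87,000; Vikram: $87,000; Ilse: $87,000; Miko: $87,000; Ualani: $87,000; Aditi: $87,000; Ruthie: $87,000; Saskia: $87,000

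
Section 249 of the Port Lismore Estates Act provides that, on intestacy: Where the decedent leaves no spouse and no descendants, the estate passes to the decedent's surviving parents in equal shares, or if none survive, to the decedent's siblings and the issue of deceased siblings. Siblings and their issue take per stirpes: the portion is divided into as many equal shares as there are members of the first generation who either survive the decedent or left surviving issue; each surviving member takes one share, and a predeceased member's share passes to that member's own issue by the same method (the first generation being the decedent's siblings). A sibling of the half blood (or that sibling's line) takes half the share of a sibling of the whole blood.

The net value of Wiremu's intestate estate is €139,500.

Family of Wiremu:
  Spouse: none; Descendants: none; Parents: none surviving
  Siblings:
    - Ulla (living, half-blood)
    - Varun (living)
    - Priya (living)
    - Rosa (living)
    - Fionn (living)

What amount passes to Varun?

Varun receives €31,000.

The entire €139,500 passes to the siblings and their issue.
Counting each half-blood sibling's line as half a unit, there are 9/2 units in €139,500, so one unit is €31,000. Whole-blood lines (Varun, Priya, Rosa, and Fionn) take €31,000 each; half-blood lines (Ulla) take €15,500 each.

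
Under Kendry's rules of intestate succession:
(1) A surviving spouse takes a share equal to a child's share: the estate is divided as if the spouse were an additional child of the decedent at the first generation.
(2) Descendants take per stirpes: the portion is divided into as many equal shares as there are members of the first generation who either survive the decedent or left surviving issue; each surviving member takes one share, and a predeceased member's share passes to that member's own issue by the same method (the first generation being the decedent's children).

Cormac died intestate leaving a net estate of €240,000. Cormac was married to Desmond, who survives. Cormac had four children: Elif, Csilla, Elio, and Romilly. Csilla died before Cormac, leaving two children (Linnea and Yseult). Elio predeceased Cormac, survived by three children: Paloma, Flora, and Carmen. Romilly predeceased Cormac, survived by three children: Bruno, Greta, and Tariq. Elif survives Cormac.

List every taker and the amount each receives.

The spouse counts as an additional share at the children's level, so there are 5 primary shares of €48,000. Desmond takes one such share (€48,000).
The children's combined portion (€192,000) is divided into 4 shares of €48,000: Elif takes €48,000; Csilla's €48,000 share passes to Csilla's issue; Elio's €48,000 share passes to Elio's issue; Romilly's €48,000 share passes to Romilly's issue.
Csilla's share (€48,000) is divided into 2 shares of €24,000: Linnea and Yseult each take €24,000.
Elio's share (€48,000) is divided into 3 shares of €16,000: Paloma, Flora, and Carmen each take €16,000.
Romilly's share (€48,000) is divided into 3 shares of €16,000: Bruno, Greta, and Tariq each take €16,000.

Desmond: €48,000; Elif: €48,000; Linnea: €24,000; Yseult: €24,000; Paloma: €16,000; Flora: €16,000; Carmen: €16,000; Bruno: €16,000; Greta: €16,000; Tariq: €16,000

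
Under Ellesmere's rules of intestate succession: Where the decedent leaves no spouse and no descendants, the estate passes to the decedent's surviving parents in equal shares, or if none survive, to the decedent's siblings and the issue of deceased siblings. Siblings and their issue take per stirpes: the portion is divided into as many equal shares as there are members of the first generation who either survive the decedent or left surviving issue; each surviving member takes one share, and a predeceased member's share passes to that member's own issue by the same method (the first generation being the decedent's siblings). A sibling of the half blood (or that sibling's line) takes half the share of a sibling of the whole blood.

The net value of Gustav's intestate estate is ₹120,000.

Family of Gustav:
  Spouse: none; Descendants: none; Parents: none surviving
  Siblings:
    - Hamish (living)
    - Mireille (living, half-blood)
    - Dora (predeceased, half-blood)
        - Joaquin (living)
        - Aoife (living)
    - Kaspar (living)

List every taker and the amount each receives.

Hamish: ₹40,000; Mireille: ₹20,000; Joaquin: ₹10,000; Aoife: ₹10,000; Kaspar: ₹40,000

The entire ₹120,000 passes to the siblings and their issue.
Counting each half-blood sibling's line as half a unit, there are 3 units in ₹120,000, so one unit is ₹40,000. Whole-blood lines (Hamish and Kaspar) take ₹40,000 each; half-blood lines (Mireille and Dora) take ₹20,000 each.
Dora's share (₹20,000) is divided into 2 shares of ₹10,000: Joaquin and Aoife each take ₹10,000.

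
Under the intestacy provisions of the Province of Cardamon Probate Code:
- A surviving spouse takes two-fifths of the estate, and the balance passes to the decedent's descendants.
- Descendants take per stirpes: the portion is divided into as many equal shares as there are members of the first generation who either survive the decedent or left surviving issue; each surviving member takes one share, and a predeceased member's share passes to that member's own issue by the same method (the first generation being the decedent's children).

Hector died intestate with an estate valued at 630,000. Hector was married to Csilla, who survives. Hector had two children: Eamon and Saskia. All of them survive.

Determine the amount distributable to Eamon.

Csilla takes two-fifths of 630,000 = 252,000. The remaining 378,000 passes to the descendants.
The descendants' portion (378,000) is divided into 2 shares of 189,000: Eamon and Saskia each take 189,000.

Eamon receives 189,000.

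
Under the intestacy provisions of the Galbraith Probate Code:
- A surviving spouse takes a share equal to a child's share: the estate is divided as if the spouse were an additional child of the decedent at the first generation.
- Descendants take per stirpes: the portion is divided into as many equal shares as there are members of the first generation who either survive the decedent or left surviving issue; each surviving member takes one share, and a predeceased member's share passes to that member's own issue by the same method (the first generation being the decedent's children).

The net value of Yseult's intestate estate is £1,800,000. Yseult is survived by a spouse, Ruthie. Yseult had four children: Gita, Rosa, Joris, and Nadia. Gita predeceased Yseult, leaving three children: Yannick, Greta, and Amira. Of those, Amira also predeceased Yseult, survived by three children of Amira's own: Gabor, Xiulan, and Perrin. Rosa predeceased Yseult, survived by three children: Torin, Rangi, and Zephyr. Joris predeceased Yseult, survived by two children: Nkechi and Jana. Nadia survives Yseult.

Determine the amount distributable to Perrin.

Perrin receives £40,000.

The spouse counts as an additional share at the children's level, so there are 5 primary shares of £360,000. Ruthie takes one such share (£360,000).
The children's combined portion (£1,440,000) is divided into 4 shares of £360,000: Nadia takes £360,000; Gita's £360,000 share passes to Gita's issue; Rosa's £360,000 share passes to Rosa's issue; Joris's £360,000 share passes to Joris's issue.
Gita's share (£360,000) is divided into 3 shares of £120,000: Yannick and Greta each take £120,000; Amira's £120,000 share passes to Amira's issue.
Amira's share (£120,000) is divided into 3 shares of £40,000: Gabor, Xiulan, and Perrin each take £40,000.
Rosa's share (£360,000) is divided into 3 shares of £120,000: Torin, Rangi, and Zephyr each take £120,000.
Joris's share (£360,000) is divided into 2 shares of £180,000: Nkechi and Jana each take £180,000.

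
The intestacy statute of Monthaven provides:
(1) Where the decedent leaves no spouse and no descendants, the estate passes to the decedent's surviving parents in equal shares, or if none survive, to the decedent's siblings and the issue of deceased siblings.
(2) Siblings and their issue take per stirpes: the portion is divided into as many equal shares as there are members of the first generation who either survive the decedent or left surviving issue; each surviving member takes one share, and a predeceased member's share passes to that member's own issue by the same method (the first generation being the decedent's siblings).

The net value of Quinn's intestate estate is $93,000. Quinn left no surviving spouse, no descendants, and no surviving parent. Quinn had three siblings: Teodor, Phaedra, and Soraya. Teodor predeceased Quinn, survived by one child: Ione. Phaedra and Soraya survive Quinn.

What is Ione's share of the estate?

The entire $93,000 passes to the siblings and their issue.
That amount ($93,000) is divided into 3 shares of $31,000: Phaedra and Soraya each take $31,000; Teodor's $31,000 share passes to Teodor's issue.
Teodor's share ($31,000) passes entirely to Ione.

Ione receives $31,000.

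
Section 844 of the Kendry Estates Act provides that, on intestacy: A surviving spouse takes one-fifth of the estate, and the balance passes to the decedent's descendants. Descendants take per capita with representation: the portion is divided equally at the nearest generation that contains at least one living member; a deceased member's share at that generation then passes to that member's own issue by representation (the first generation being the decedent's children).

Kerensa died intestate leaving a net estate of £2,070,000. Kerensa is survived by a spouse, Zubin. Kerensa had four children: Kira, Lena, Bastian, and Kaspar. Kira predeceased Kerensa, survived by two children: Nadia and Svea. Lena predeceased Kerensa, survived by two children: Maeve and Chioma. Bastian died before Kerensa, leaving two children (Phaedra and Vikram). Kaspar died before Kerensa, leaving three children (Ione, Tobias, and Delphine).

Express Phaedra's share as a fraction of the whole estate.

Zubin takes one-fifth of £2,070,000 = £414,000. The remaining £1,656,000 passes to the descendants.
No child survives, so the initial division is made at the grandchildren's generation.
The descendants' portion (£1,656,000) is divided into 9 shares of £184,000: Nadia, Svea, Maeve, Chioma, Phaedra, Vikram, Ione, Tobias, and Delphine each take £184,000.

Phaedra receives 4/45 of the estate.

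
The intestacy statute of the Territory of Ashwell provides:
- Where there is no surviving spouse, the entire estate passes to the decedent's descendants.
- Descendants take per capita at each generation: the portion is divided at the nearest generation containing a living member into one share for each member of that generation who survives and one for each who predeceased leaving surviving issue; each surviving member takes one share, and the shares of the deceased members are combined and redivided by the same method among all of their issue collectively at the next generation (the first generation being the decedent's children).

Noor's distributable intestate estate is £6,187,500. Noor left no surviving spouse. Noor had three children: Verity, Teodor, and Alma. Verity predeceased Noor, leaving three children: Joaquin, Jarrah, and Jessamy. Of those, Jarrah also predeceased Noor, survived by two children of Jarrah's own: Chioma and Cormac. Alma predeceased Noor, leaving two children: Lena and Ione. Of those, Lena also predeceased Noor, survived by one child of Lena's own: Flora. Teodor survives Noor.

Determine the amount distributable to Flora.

Flora receives £550,000.

The entire £6,187,500 passes to the descendants.
That amount (£6,187,500) is divided at the children's generation into 3 shares of £2,062,500. Teodor takes £2,062,500. The 2 shares of the deceased (Verity and Alma) are combined into a pool of £4,125,000.
That pool (£4,125,000) is divided at the grandchildren's generation into 5 shares of £825,000. Joaquin, Jessamy, and Ione each take £825,000. The 2 shares of the deceased (Jarrah and Lena) are combined into a pool of £1,650,000.
That pool (£1,650,000) is divided at the great-grandchildren's generation equally among Chioma, Cormac, and Flora: £550,000 each.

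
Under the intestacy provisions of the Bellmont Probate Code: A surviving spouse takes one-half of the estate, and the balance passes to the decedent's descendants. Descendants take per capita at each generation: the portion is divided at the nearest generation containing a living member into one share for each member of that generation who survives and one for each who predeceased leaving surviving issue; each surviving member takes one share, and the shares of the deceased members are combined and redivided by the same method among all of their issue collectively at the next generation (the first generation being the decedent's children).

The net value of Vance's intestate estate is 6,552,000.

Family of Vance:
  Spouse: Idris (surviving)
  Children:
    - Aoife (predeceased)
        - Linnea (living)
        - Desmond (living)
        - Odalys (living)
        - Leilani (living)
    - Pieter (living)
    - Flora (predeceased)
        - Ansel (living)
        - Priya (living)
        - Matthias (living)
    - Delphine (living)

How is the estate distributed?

Idris: 3,276,000; Linnea: 234,000; Desmond: 234,000; Odalys: 234,000; Leilani: 234,000; Pieter: 819,000; Ansel: 234,000; Priya: 234,000; Matthias: 234,000; Delphine: 819,000

Idris takes one-half of 6,552,000 = 3,276,000. The remaining 3,276,000 passes to the descendants.
The descendants' portion (3,276,000) is divided at the children's generation into 4 shares of 819,000. Pieter and Delphine each take 819,000. The 2 shares of the deceased (Aoife and Flora) are combined into a pool of 1,638,000.
That pool (1,638,000) is divided at the grandchildren's generation equally among Linnea, Desmond, Odalys, Leilani, Ansel, Priya, and Matthias: 234,000 each.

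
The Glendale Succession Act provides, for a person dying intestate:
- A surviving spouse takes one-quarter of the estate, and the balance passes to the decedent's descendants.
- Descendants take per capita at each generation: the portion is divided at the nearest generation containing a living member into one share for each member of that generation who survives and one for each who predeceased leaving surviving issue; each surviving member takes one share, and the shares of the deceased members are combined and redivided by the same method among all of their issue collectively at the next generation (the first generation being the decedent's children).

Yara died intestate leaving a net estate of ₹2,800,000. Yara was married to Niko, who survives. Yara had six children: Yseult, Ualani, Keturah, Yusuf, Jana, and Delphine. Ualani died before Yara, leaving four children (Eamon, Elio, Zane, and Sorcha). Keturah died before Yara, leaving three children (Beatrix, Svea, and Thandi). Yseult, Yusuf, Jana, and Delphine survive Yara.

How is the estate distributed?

Niko takes one-quarter of ₹2,800,000 = ₹700,000. The remaining ₹2,100,000 passes to the descendants.
The descendants' portion (₹2,100,000) is divided at the children's generation into 6 shares of ₹350,000. Yseult, Yusuf, Jana, and Delphine each take ₹350,000. The 2 shares of the deceased (Ualani and Keturah) are combined into a pool of ₹700,000.
That pool (₹700,000) is divided at the grandchildren's generation equally among Eamon, Elio, Zane, Sorcha, Beatrix, Svea, and Thandi: ₹100,000 each.

Niko: ₹700,000; Yseult: ₹350,000; Eamon: ₹100,000; Elio: ₹100,000; Zane: ₹100,000; Sorcha: ₹100,000; Beatrix: ₹100,000; Svea: ₹100,000; Thandi: ₹100,000; Yusuf: ₹350,000; Jana: ₹350,000; Delphine: ₹350,000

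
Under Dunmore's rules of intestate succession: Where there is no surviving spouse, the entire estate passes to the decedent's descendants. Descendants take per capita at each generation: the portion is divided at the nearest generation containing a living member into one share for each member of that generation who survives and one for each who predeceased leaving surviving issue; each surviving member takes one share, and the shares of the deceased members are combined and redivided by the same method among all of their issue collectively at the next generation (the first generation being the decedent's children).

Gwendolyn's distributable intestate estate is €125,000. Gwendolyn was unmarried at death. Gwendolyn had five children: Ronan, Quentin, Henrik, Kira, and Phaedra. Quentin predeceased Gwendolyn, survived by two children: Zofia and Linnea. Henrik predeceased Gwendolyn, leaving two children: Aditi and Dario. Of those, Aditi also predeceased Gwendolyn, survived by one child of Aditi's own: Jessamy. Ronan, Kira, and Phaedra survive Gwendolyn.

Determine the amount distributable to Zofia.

Zofia receives €12,500.

The entire €125,000 passes to the descendants.
That amount (€125,000) is divided at the children's generation into 5 shares of €25,000. Ronan, Kira, and Phaedra each take €25,000. The 2 shares of the deceased (Quentin and Henrik) are combined into a pool of €50,000.
That pool (€50,000) is divided at the grandchildren's generation into 4 shares of €12,500. Zofia, Linnea, and Dario each take €12,500. The remaining share for the deceased Aditi (€12,500) is carried to the next generation.
That pool (€12,500) passes entirely to Jessamy, the sole taker at the great-grandchildren's generation.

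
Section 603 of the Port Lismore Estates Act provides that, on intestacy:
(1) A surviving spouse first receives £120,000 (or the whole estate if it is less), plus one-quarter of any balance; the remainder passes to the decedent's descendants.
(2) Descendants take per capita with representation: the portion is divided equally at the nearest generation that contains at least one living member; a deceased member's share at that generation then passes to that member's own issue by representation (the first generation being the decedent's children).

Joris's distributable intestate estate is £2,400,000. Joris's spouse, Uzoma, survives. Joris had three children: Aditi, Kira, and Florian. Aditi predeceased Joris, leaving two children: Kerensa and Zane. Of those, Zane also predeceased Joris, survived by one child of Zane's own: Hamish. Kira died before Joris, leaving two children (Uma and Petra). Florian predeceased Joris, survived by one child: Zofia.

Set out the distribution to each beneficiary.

Uzoma first takes £120,000, leaving a balance of £2,280,000. Uzoma then takes one-quarter of the balance (£570,000), for a total of £690,000. The remaining £1,710,000 passes to the descendants.
No child survives, so the initial division is made at the grandchildren's generation.
The descendants' portion (£1,710,000) is divided into 5 shares of £342,000: Kerensa, Uma, Petra, and Zofia each take £342,000; Zane's £342,000 share passes to Zane's issue.
Zane's share (£342,000) passes entirely to Hamish.

Uzoma: £690,000; Kerensa: £342,000; Hamish: £342,000; Uma: £342,000; Petra: £342,000; Zofia: £342,000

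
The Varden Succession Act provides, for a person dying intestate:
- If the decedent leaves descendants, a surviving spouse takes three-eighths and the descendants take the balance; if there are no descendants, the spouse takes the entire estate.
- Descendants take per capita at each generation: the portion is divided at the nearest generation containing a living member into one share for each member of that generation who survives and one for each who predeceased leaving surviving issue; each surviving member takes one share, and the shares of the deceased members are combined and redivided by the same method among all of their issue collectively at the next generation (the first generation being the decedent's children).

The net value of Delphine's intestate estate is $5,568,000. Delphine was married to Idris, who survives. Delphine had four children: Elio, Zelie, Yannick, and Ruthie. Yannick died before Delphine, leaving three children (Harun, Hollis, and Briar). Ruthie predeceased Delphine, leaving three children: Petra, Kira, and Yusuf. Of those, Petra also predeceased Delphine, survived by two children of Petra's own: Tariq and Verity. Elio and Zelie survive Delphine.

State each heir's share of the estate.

Idris takes three-eighths of $5,568,000 = $2,088,000. The remaining $3,480,000 passes to the descendants.
The descendants' portion ($3,480,000) is divided at the children's generation into 4 shares of $870,000. Elio and Zelie each take $870,000. The 2 shares of the deceased (Yannick and Ruthie) are combined into a pool of $1,740,000.
That pool ($1,740,000) is divided at the grandchildren's generation into 6 shares of $290,000. Harun, Hollis, Briar, Kira, and Yusuf each take $290,000. The remaining share for the deceased Petra ($290,000) is carried to the next generation.
That pool ($290,000) is divided at the great-grandchildren's generation equally among Tariq and Verity: $145,000 each.

Idris: $2,088,000; Elio: $870,000; Zelie: $870,000; Harun: $290,000; Hollis: $290,000; Briar: $290,000; Tariq: $145,000; Verity: $145,000; Kira: $290,000; Yusuf: $290,000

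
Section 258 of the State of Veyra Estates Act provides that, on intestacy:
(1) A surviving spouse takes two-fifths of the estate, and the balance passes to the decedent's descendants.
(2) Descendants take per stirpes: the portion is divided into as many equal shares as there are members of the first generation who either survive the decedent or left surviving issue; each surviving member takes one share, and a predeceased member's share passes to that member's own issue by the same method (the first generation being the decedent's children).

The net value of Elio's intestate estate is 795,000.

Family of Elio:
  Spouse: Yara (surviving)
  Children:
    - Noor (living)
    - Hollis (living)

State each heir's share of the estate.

Yara takes two-fifths of 795,000 = 318,000. The remaining 477,000 passes to the descendants.
The descendants' portion (477,000) is divided into 2 shares of 238,500: Noor and Hollis each take 238,500.

Yara: 318,000; Noor: 238,500; Hollis: 238,500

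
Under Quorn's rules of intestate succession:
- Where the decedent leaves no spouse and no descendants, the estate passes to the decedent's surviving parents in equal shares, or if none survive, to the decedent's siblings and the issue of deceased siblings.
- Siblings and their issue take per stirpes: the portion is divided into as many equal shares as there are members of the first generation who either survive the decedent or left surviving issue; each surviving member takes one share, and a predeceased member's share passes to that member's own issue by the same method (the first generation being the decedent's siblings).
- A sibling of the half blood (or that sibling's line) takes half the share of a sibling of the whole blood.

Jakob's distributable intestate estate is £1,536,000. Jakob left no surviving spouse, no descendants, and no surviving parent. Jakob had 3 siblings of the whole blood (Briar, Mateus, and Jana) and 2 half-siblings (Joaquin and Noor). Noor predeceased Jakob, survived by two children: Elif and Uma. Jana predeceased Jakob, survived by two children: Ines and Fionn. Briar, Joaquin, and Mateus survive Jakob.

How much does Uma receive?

Uma receives £96,000.

The entire £1,536,000 passes to the siblings and their issue.
Counting each half-blood sibling's line as half a unit, there are 4 units in £1,536,000, so one unit is £384,000. Whole-blood lines (Briar, Mateus, and Jana) take £384,000 each; half-blood lines (Joaquin and Noor) take £192,000 each.
Noor's share (£192,000) is divided into 2 shares of £96,000: Elif and Uma each take £96,000.
Jana's share (£384,000) is divided into 2 shares of £192,000: Ines and Fionn each take £192,000.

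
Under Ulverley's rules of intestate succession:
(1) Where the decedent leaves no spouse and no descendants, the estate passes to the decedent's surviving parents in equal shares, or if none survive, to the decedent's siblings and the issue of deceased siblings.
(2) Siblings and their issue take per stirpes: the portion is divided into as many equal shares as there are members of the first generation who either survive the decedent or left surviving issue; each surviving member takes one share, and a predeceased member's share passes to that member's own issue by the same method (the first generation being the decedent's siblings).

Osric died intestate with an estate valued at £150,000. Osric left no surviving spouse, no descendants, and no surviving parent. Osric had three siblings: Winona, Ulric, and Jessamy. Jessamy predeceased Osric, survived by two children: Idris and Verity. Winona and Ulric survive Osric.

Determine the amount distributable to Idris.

The entire £150,000 passes to the siblings and their issue.
That amount (£150,000) is divided into 3 shares of £50,000: Winona and Ulric each take £50,000; Jessamy's £50,000 share passes to Jessamy's issue.
Jessamy's share (£50,000) is divided into 2 shares of £25,000: Idris and Verity each take £25,000.

Idris receives £25,000.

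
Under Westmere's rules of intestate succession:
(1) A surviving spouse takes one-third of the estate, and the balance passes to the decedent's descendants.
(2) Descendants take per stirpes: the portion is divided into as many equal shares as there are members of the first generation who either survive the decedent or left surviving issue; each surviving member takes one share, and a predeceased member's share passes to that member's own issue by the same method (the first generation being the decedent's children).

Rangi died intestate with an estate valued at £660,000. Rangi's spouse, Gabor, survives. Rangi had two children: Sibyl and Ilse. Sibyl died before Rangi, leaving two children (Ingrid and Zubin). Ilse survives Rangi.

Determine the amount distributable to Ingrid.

Ingrid receives £110,000.

Gabor takes one-third of £660,000 = £220,000. The remaining £440,000 passes to the descendants.
The descendants' portion (£440,000) is divided into 2 shares of £220,000: Ilse takes £220,000; Sibyl's £220,000 share passes to Sibyl's issue.
Sibyl's share (£220,000) is divided into 2 shares of £110,000: Ingrid and Zubin each take £110,000.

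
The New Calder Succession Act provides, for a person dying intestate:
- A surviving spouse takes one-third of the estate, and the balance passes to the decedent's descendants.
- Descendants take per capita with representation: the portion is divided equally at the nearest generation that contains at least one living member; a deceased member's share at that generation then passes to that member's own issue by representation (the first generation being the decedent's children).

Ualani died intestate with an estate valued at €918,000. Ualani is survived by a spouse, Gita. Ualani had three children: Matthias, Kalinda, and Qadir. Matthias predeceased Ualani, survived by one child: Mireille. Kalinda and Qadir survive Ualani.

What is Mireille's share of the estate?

Mireille receives €204,000.

Gita takes one-third of €918,000 = €306,000. The remaining €612,000 passes to the descendants.
The descendants' portion (€612,000) is divided into 3 shares of €204,000: Kalinda and Qadir each take €204,000; Matthias's €204,000 share passes to Matthias's issue.
Matthias's share (€204,000) passes entirely to Mireille.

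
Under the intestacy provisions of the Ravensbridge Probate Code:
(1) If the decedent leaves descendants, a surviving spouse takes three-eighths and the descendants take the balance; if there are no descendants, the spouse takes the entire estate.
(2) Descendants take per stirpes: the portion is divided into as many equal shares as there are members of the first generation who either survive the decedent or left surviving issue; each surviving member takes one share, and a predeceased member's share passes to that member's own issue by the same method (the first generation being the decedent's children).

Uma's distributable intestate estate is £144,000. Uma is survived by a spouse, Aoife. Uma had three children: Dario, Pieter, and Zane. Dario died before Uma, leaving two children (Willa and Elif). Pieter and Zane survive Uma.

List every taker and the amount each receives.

Aoife takes three-eighths of £144,000 = £54,000. The remaining £90,000 passes to the descendants.
The descendants' portion (£90,000) is divided into 3 shares of £30,000: Pieter and Zane each take £30,000; Dario's £30,000 share passes to Dario's issue.
Dario's share (£30,000) is divided into 2 shares of £15,000: Willa and Elif each take £15,000.

Aoife: £54,000; Willa: £15,000; Elif: £15,000; Pieter: £30,000; Zane: £30,000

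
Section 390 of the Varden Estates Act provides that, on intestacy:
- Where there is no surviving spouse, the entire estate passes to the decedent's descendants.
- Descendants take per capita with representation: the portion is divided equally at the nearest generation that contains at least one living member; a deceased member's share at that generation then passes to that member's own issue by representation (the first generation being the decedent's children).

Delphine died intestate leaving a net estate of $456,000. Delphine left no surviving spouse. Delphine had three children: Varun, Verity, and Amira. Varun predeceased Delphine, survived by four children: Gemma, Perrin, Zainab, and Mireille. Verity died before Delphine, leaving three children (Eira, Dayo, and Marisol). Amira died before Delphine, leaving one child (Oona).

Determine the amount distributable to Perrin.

Perrin receives $57,000.

The entire $456,000 passes to the descendants.
No child survives, so the initial division is made at the grandchildren's generation.
That amount ($456,000) is divided into 8 shares of $57,000: Gemma, Perrin, Zainab, Mireille, Eira, Dayo, Marisol, and Oona each take $57,000.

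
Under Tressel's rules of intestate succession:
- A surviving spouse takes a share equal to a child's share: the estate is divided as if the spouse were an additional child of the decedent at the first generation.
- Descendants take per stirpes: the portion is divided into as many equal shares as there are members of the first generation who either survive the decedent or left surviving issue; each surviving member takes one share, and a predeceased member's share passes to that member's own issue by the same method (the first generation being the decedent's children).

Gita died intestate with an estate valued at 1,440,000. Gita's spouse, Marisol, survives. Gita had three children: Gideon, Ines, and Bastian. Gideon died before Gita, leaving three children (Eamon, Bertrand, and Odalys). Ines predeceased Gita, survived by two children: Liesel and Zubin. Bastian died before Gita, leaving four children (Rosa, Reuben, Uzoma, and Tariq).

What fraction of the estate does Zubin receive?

The spouse counts as an additional share at the children's level, so there are 4 primary shares of 360,000. Marisol takes one such share (360,000).
The children's combined portion (1,080,000) is divided into 3 shares of 360,000: Gideon's 360,000 share passes to Gideon's issue; Ines's 360,000 share passes to Ines's issue; Bastian's 360,000 share passes to Bastian's issue.
Gideon's share (360,000) is divided into 3 shares of 120,000: Eamon, Bertrand, and Odalys each take 120,000.
Ines's share (360,000) is divided into 2 shares of 180,000: Liesel and Zubin each take 180,000.
Bastian's share (360,000) is divided into 4 shares of 90,000: Rosa, Reuben, Uzoma, and Tariq each take 90,000.

Zubin receives 1/8 of the estate.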